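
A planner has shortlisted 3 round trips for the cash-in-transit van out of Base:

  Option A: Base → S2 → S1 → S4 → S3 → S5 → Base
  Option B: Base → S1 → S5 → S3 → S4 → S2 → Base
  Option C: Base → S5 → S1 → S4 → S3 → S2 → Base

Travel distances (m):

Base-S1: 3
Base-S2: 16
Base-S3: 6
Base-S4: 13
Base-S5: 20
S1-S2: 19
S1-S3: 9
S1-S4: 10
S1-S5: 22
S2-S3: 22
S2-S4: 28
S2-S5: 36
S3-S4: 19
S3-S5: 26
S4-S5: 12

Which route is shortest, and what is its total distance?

Shortest is Option C, total 109 m.

Option A: 16 + 19 + 10 + 19 + 26 + 20 = 110
Option B: 3 + 22 + 26 + 19 + 28 + 16 = 114
Option C: 20 + 22 + 10 + 19 + 22 + 16 = 109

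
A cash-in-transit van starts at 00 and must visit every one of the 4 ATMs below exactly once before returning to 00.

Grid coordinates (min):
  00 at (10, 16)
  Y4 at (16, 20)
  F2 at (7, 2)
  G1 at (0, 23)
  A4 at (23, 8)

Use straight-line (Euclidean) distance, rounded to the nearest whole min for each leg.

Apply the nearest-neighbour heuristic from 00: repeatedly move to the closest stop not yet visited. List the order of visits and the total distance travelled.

Total distance 72 min via the nearest-neighbour route 00 → Y4 → A4 → F2 → G1 → 00.

At 00 the remaining stops are Y4 7, G1 12, F2 14, A4 15; go to Y4.
At Y4 the remaining stops are A4 14, G1 16, F2 20; go to A4.
At A4 the remaining stops are F2 17, G1 27; go to F2.
At F2 the remaining stops are G1 22; go to G1.
Return G1→00: 12.
Total = 7 + 14 + 17 + 22 + 12 = 72.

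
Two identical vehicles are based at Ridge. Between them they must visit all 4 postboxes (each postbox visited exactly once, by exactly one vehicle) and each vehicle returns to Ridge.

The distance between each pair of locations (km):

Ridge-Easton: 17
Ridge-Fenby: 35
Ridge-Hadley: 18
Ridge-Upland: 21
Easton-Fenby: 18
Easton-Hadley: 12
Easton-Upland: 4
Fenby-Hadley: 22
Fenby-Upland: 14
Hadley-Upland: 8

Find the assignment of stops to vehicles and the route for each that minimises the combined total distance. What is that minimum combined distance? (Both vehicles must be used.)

Check every non-empty split of the stops between the two vehicles; for each half take its own optimal tour:
  {Easton} + {Fenby, Hadley, Upland}: 34 + 75 = 109
  {Fenby} + {Easton, Hadley, Upland}: 70 + 47 = 117
  {Easton, Fenby} + {Hadley, Upland}: 70 + 47 = 117
  {Hadley} + {Easton, Fenby, Upland}: 36 + 70 = 106
  {Easton, Hadley} + {Fenby, Upland}: 47 + 70 = 117
  {Fenby, Hadley} + {Easton, Upland}: 75 + 42 = 117
  … (7 splits in total)
Best: vehicle 1 Ridge → Hadley → Ridge = 36; vehicle 2 Ridge → Easton → Fenby → Upland → Ridge = 70; combined 106.

106 km — the smallest possible combined total.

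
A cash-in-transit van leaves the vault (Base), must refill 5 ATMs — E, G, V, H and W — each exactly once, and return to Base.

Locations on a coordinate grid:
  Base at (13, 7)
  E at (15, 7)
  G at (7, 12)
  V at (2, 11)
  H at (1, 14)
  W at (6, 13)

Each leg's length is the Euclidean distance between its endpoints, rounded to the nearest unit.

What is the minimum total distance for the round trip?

Minimum total distance: 32.

Base - E - G - V - H - W - Base: 2+9+5+3+5+9 = 33
Base - E - G - V - W - H - Base: 2+9+5+4+5+14 = 39
Base - E - G - H - V - W - Base: 2+9+6+3+4+9 = 33
Base - E - G - H - W - V - Base: 2+9+6+5+4+12 = 38
Base - E - G - W - V - H - Base: 2+9+1+4+3+14 = 33
Base - E - G - W - H - V - Base: 2+9+1+5+3+12 = 32
Base - E - V - G - H - W - Base: 2+14+5+6+5+9 = 41
Base - E - V - G - W - H - Base: 2+14+5+1+5+14 = 41
Base - E - V - H - G - W - Base: 2+14+3+6+1+9 = 35
Base - E - V - H - W - G - Base: 2+14+3+5+1+8 = 33
Base - E - V - W - G - H - Base: 2+14+4+1+6+14 = 41
Base - E - V - W - H - G - Base: 2+14+4+5+6+8 = 39
Base - E - H - G - V - W - Base: 2+16+6+5+4+9 = 42
Base - E - H - G - W - V - Base: 2+16+6+1+4+12 = 41
… (46 more)
The minimum is 32.
One optimal route: Base → E → G → W → H → V → Base (or its reverse).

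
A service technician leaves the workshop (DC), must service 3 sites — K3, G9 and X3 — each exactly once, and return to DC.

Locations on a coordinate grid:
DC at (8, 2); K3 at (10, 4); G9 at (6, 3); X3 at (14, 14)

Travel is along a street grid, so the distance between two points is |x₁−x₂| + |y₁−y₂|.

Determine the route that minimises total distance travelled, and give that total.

Shortest round trip = 40.

There are 3 distinct closed tours to check (reversals are equivalent).
DC → K3 → G9 → X3 → DC: 4+5+19+18 = 46
DC → K3 → X3 → G9 → DC: 4+14+19+3 = 40
DC → G9 → K3 → X3 → DC: 3+5+14+18 = 40
The minimum is 40.
One optimal route: DC → K3 → X3 → G9 → DC (or its reverse).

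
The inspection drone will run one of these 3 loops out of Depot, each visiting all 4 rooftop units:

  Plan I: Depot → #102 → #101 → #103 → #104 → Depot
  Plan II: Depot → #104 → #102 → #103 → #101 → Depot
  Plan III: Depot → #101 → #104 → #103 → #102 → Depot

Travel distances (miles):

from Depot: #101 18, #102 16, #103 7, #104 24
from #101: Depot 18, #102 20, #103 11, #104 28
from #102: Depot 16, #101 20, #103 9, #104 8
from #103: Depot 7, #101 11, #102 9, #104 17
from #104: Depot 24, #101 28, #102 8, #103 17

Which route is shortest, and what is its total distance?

Shortest is Plan II, total 70 miles.

Plan I: 16 + 20 + 11 + 17 + 24 = 88
Plan II: 24 + 8 + 9 + 11 + 18 = 70
Plan III: 18 + 28 + 17 + 9 + 16 = 88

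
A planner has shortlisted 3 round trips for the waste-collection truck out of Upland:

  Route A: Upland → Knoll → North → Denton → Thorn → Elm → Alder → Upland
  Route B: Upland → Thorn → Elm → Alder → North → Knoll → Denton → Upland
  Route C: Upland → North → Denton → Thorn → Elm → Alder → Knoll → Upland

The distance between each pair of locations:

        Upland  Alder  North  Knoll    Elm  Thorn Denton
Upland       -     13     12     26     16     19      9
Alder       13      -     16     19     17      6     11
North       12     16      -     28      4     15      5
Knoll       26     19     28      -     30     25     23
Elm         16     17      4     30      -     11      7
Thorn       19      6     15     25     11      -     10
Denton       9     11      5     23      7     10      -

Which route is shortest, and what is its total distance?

Route A: 26 + 28 + 5 + 10 + 11 + 17 + 13 = 110
Route B: 19 + 11 + 17 + 16 + 28 + 23 + 9 = 123
Route C: 12 + 5 + 10 + 11 + 17 + 19 + 26 = 100

100 — Route C is the shortest.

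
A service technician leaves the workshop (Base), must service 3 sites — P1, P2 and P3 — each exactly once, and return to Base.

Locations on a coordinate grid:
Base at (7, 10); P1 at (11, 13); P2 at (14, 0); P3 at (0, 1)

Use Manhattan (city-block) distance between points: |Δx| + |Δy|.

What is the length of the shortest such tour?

Shortest round trip = 54.

Base→P1→P2→P3→Base: 7+16+15+16 = 54
Base→P1→P3→P2→Base: 7+23+15+17 = 62
Base→P2→P1→P3→Base: 17+16+23+16 = 72
The minimum is 54.
One optimal route: Base → P1 → P2 → P3 → Base (or its reverse).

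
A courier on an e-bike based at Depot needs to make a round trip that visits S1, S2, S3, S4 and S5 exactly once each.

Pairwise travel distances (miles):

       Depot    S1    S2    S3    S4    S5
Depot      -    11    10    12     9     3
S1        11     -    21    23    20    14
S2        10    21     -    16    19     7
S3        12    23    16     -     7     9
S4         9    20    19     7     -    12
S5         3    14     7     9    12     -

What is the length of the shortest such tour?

With 5 stops there are 5!/2 = 60 distinct round trips (a route and its reverse cost the same).
Depot-S1-S2-S3-S4-S5-Depot: 11+21+16+7+12+3 = 70
Depot-S1-S2-S3-S5-S4-Depot: 11+21+16+9+12+9 = 78
Depot-S1-S2-S4-S3-S5-Depot: 11+21+19+7+9+3 = 70
Depot-S1-S2-S4-S5-S3-Depot: 11+21+19+12+9+12 = 84
Depot-S1-S2-S5-S3-S4-Depot: 11+21+7+9+7+9 = 64
Depot-S1-S2-S5-S4-S3-Depot: 11+21+7+12+7+12 = 70
Depot-S1-S3-S2-S4-S5-Depot: 11+23+16+19+12+3 = 84
Depot-S1-S3-S2-S5-S4-Depot: 11+23+16+7+12+9 = 78
Depot-S1-S3-S4-S2-S5-Depot: 11+23+7+19+7+3 = 70
Depot-S1-S3-S4-S5-S2-Depot: 11+23+7+12+7+10 = 70
Depot-S1-S3-S5-S2-S4-Depot: 11+23+9+7+19+9 = 78
Depot-S1-S3-S5-S4-S2-Depot: 11+23+9+12+19+10 = 84
Depot-S1-S4-S2-S3-S5-Depot: 11+20+19+16+9+3 = 78
Depot-S1-S4-S2-S5-S3-Depot: 11+20+19+7+9+12 = 78
… (46 more)
The minimum is 64.
One optimal route: Depot → S1 → S2 → S5 → S3 → S4 → Depot (or its reverse).

64 miles — the shortest possible round trip.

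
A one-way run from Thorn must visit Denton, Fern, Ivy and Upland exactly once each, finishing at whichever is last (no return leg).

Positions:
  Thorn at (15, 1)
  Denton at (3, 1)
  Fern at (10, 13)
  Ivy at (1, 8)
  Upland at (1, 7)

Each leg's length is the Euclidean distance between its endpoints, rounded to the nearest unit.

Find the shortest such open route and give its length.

29 — the minimum one-way total.

There are 4! = 24 possible orderings.
Thorn → Denton → Fern → Ivy → Upland: 12+14+10+1 = 37
Thorn → Denton → Fern → Upland → Ivy: 12+14+11+1 = 38
Thorn → Denton → Ivy → Fern → Upland: 12+7+10+11 = 40
Thorn → Denton → Ivy → Upland → Fern: 12+7+1+11 = 31
Thorn → Denton → Upland → Fern → Ivy: 12+6+11+10 = 39
Thorn → Denton → Upland → Ivy → Fern: 12+6+1+10 = 29
Thorn → Fern → Denton → Ivy → Upland: 13+14+7+1 = 35
Thorn → Fern → Denton → Upland → Ivy: 13+14+6+1 = 34
Thorn → Fern → Ivy → Denton → Upland: 13+10+7+6 = 36
Thorn → Fern → Ivy → Upland → Denton: 13+10+1+6 = 30
Thorn → Fern → Upland → Denton → Ivy: 13+11+6+7 = 37
Thorn → Fern → Upland → Ivy → Denton: 13+11+1+7 = 32
Thorn → Ivy → Denton → Fern → Upland: 16+7+14+11 = 48
Thorn → Ivy → Denton → Upland → Fern: 16+7+6+11 = 40
… (10 more)
The minimum is 29.
One shortest path: Thorn → Denton → Upland → Ivy → Fern.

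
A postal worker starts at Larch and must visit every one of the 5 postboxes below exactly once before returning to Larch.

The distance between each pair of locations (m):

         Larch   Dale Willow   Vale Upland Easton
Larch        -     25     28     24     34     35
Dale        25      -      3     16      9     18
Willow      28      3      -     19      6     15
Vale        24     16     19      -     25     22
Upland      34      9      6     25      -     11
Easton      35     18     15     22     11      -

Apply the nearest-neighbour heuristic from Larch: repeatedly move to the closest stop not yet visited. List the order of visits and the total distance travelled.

95 m along Larch → Vale → Dale → Willow → Upland → Easton → Larch.

From Larch: distances to unvisited — Vale=24, Dale=25, Willow=28, Upland=34, Easton=35. Nearest is Vale (24).
From Vale: distances to unvisited — Dale=16, Willow=19, Easton=22, Upland=25. Nearest is Dale (16).
From Dale: distances to unvisited — Willow=3, Upland=9, Easton=18. Nearest is Willow (3).
From Willow: distances to unvisited — Upland=6, Easton=15. Nearest is Upland (6).
From Upland: distances to unvisited — Easton=11. Nearest is Easton (11).
Return Easton→Larch: 35.
Total = 24 + 16 + 3 + 6 + 11 + 35 = 95.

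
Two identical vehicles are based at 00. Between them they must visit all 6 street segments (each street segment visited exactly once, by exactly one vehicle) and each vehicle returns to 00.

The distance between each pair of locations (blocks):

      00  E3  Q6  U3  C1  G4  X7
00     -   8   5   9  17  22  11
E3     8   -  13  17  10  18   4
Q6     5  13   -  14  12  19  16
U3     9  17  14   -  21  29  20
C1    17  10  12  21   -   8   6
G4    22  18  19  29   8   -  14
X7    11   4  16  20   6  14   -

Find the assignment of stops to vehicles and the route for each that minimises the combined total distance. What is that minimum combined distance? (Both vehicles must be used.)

There are 2^5 − 1 = 31 ways to divide the 6 stops into two non-empty groups. For each, the best each vehicle can do is its own shortest tour through its group:
  {E3} + {Q6, U3, C1, G4, X7}: 16 + 67 = 83
  {Q6} + {E3, U3, C1, G4, X7}: 10 + 64 = 74
  {E3, Q6} + {U3, C1, G4, X7}: 26 + 63 = 89
  {U3} + {E3, Q6, C1, G4, X7}: 18 + 50 = 68
  {E3, U3} + {Q6, C1, G4, X7}: 34 + 49 = 83
  {Q6, U3} + {E3, C1, G4, X7}: 28 + 48 = 76
  … (31 splits in total)
Best: vehicle 1 00 → U3 → 00 = 18; vehicle 2 00 → E3 → X7 → C1 → G4 → Q6 → 00 = 50; combined 68.

68 blocks — the smallest possible combined total.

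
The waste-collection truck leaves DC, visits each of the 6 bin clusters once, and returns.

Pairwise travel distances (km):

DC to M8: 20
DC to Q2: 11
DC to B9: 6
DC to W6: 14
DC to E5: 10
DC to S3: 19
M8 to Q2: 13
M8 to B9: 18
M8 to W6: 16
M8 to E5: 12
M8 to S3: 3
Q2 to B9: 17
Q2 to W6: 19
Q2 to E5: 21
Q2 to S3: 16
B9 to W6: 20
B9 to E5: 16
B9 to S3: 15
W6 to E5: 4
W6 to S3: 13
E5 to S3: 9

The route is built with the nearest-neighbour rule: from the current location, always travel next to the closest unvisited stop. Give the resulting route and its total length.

At DC the remaining stops are B9 6, E5 10, Q2 11, W6 14, S3 19, M8 20; go to B9.
At B9 the remaining stops are S3 15, E5 16, Q2 17, M8 18, W6 20; go to S3.
At S3 the remaining stops are M8 3, E5 9, W6 13, Q2 16; go to M8.
At M8 the remaining stops are E5 12, Q2 13, W6 16; go to E5.
At E5 the remaining stops are W6 4, Q2 21; go to W6.
At W6 the remaining stops are Q2 19; go to Q2.
Return Q2→DC: 11.
Total = 6 + 15 + 3 + 12 + 4 + 19 + 11 = 70.

Total distance 70 km via the nearest-neighbour route DC → B9 → S3 → M8 → E5 → W6 → Q2 → DC.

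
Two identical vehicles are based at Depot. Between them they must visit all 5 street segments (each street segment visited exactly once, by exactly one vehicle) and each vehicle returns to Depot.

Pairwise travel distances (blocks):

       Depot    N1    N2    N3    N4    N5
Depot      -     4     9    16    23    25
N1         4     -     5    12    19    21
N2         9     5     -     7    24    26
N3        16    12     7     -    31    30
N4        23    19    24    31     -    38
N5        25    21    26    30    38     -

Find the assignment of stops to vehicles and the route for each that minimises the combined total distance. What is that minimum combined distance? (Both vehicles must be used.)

115 blocks — the smallest possible combined total.

Check every non-empty split of the stops between the two vehicles; for each half take its own optimal tour:
  {N1} + {N2, N3, N4, N5}: 8 + 107 = 115
  {N2} + {N1, N3, N4, N5}: 18 + 107 = 125
  {N1, N2} + {N3, N4, N5}: 18 + 107 = 125
  {N3} + {N1, N2, N4, N5}: 32 + 96 = 128
  {N1, N3} + {N2, N4, N5}: 32 + 96 = 128
  {N2, N3} + {N1, N4, N5}: 32 + 86 = 118
  … (15 splits in total)
Best: vehicle 1 Depot → N1 → Depot = 8; vehicle 2 Depot → N2 → N3 → N5 → N4 → Depot = 107; combined 115.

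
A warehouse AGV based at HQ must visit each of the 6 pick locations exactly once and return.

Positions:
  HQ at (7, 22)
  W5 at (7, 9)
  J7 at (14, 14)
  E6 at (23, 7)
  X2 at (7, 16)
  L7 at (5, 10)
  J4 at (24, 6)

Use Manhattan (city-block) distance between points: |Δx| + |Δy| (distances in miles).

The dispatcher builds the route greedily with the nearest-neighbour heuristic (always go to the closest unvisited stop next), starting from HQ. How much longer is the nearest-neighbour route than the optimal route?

HQ: X2=6, W5=13, L7=14, J7=15, E6=31, J4=33 ⇒ X2
X2: W5=7, L7=8, J7=9, E6=25, J4=27 ⇒ W5
W5: L7=3, J7=12, E6=18, J4=20 ⇒ L7
L7: J7=13, E6=21, J4=23 ⇒ J7
J7: E6=16, J4=18 ⇒ E6
E6: J4=2 ⇒ J4
NN route HQ → X2 → W5 → L7 → J7 → E6 → J4 → HQ costs 80.
Optimal: HQ → J7 → E6 → J4 → W5 → L7 → X2 → HQ costs 70 (by enumerating all 360 distinct tours).
Excess = 80 − 70 = 10.

Excess over optimum: 10 miles.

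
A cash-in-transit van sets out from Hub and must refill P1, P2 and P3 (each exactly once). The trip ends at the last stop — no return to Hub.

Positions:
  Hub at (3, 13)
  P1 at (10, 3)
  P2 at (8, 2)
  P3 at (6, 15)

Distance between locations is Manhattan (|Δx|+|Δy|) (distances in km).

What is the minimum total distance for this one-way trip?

There are 3! = 6 possible orderings.
Hub→P1→P2→P3: 17+3+15 = 35
Hub→P1→P3→P2: 17+16+15 = 48
Hub→P2→P1→P3: 16+3+16 = 35
Hub→P2→P3→P1: 16+15+16 = 47
Hub→P3→P1→P2: 5+16+3 = 24
Hub→P3→P2→P1: 5+15+3 = 23
The minimum is 23.
One shortest path: Hub → P3 → P2 → P1.

Minimum one-way distance = 23 km.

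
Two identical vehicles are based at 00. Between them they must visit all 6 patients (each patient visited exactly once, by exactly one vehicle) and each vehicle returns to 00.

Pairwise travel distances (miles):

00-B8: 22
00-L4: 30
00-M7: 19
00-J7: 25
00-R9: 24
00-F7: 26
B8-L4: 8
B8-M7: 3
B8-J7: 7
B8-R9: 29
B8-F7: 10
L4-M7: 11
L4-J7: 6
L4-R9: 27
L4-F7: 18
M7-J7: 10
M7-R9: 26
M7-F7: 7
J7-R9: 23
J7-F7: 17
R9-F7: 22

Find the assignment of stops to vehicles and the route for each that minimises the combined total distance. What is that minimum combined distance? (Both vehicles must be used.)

Check every non-empty split of the stops between the two vehicles; for each half take its own optimal tour:
  {B8} + {L4, M7, J7, R9, F7}: 44 + 95 = 139
  {L4} + {B8, M7, J7, R9, F7}: 60 + 88 = 148
  {B8, L4} + {M7, J7, R9, F7}: 60 + 88 = 148
  {M7} + {B8, L4, J7, R9, F7}: 38 + 95 = 133
  {B8, M7} + {L4, J7, R9, F7}: 44 + 95 = 139
  {L4, M7} + {B8, J7, R9, F7}: 60 + 88 = 148
  … (31 splits in total)
  {R9} + {B8, L4, M7, J7, F7}: 48 + 75 = 123  ← best
Best: vehicle 1 00 → R9 → 00 = 48; vehicle 2 00 → M7 → F7 → B8 → L4 → J7 → 00 = 75; combined 123.

123 miles — the smallest possible combined total.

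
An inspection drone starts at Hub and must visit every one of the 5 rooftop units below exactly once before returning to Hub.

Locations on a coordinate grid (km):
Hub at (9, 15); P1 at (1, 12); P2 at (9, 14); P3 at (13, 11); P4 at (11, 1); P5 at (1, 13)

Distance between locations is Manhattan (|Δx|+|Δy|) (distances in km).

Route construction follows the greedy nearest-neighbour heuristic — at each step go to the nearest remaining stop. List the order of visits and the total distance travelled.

From Hub: distances to unvisited — P2=1, P3=8, P5=10, P1=11, P4=16. Nearest is P2 (1).
From P2: distances to unvisited — P3=7, P5=9, P1=10, P4=15. Nearest is P3 (7).
From P3: distances to unvisited — P4=12, P1=13, P5=14. Nearest is P4 (12).
From P4: distances to unvisited — P1=21, P5=22. Nearest is P1 (21).
From P1: distances to unvisited — P5=1. Nearest is P5 (1).
Return P5→Hub: 10.
Total = 1 + 7 + 12 + 21 + 1 + 10 = 52.

52 km along Hub → P2 → P3 → P4 → P1 → P5 → Hub.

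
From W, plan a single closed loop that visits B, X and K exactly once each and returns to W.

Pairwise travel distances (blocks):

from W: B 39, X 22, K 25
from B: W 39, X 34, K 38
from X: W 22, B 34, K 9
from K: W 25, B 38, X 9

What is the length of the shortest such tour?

W-B-X-K-W: 39+34+9+25 = 107
W-B-K-X-W: 39+38+9+22 = 108
W-X-B-K-W: 22+34+38+25 = 119
The minimum is 107.
One optimal route: W → B → X → K → W (or its reverse).

Shortest round trip = 107 blocks.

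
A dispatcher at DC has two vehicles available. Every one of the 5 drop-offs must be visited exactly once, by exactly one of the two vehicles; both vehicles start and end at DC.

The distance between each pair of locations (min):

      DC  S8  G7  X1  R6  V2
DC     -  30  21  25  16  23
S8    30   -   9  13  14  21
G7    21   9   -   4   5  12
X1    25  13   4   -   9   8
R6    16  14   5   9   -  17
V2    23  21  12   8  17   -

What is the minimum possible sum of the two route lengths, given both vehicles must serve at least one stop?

106 min — the smallest possible combined total.

There are 2^4 − 1 = 15 ways to divide the 5 stops into two non-empty groups. For each, the best each vehicle can do is its own shortest tour through its group:
  {S8} + {G7, X1, R6, V2}: 60 + 56 = 116
  {G7} + {S8, X1, R6, V2}: 42 + 74 = 116
  {S8, G7} + {X1, R6, V2}: 60 + 56 = 116
  {X1} + {S8, G7, R6, V2}: 50 + 74 = 124
  {S8, X1} + {G7, R6, V2}: 68 + 56 = 124
  {G7, X1} + {S8, R6, V2}: 50 + 74 = 124
  … (15 splits in total)
  {R6} + {S8, G7, X1, V2}: 32 + 74 = 106  ← best
Best: vehicle 1 DC → R6 → DC = 32; vehicle 2 DC → S8 → G7 → X1 → V2 → DC = 74; combined 106.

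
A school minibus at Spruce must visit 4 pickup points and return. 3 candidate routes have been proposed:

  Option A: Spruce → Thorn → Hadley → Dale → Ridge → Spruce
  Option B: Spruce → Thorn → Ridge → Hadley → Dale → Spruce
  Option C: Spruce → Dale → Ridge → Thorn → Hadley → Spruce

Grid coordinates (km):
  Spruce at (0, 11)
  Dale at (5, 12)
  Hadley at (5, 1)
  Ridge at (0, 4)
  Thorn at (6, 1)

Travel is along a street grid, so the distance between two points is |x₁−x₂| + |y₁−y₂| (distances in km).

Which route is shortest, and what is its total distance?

44 km — Option C is the shortest.

Option A: 16 + 1 + 11 + 13 + 7 = 48
Option B: 16 + 9 + 8 + 11 + 6 = 50
Option C: 6 + 13 + 9 + 1 + 15 = 44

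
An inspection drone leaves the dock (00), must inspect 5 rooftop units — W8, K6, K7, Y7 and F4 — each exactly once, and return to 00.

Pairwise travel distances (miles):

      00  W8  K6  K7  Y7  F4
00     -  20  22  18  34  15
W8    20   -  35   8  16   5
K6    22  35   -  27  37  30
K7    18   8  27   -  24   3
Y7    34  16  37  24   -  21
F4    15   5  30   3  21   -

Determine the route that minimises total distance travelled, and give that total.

Minimum total distance: 101 miles.

With 5 stops there are 5!/2 = 60 distinct round trips (a route and its reverse cost the same).
00 → W8 → K6 → K7 → Y7 → F4 → 00: 20+35+27+24+21+15 = 142
00 → W8 → K6 → K7 → F4 → Y7 → 00: 20+35+27+3+21+34 = 140
00 → W8 → K6 → Y7 → K7 → F4 → 00: 20+35+37+24+3+15 = 134
00 → W8 → K6 → Y7 → F4 → K7 → 00: 20+35+37+21+3+18 = 134
00 → W8 → K6 → F4 → K7 → Y7 → 00: 20+35+30+3+24+34 = 146
00 → W8 → K6 → F4 → Y7 → K7 → 00: 20+35+30+21+24+18 = 148
00 → W8 → K7 → K6 → Y7 → F4 → 00: 20+8+27+37+21+15 = 128
00 → W8 → K7 → K6 → F4 → Y7 → 00: 20+8+27+30+21+34 = 140
00 → W8 → K7 → Y7 → K6 → F4 → 00: 20+8+24+37+30+15 = 134
00 → W8 → K7 → Y7 → F4 → K6 → 00: 20+8+24+21+30+22 = 125
00 → W8 → K7 → F4 → K6 → Y7 → 00: 20+8+3+30+37+34 = 132
00 → W8 → K7 → F4 → Y7 → K6 → 00: 20+8+3+21+37+22 = 111
00 → W8 → Y7 → K6 → K7 → F4 → 00: 20+16+37+27+3+15 = 118
00 → W8 → Y7 → K6 → F4 → K7 → 00: 20+16+37+30+3+18 = 124
… (46 more)
00 → K6 → Y7 → W8 → K7 → F4 → 00: 22+37+16+8+3+15 = 101  ← best
The minimum is 101.
One optimal route: 00 → K6 → Y7 → W8 → K7 → F4 → 00 (or its reverse).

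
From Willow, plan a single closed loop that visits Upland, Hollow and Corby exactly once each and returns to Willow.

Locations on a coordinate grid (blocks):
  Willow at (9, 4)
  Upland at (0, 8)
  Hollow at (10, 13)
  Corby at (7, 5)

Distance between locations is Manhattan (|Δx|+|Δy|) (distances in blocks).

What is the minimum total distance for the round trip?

38 blocks — the shortest possible round trip.

With 3 stops there are 3!/2 = 3 distinct round trips (a route and its reverse cost the same).
Willow → Upland → Hollow → Corby → Willow: 13+15+11+3 = 42
Willow → Upland → Corby → Hollow → Willow: 13+10+11+10 = 44
Willow → Hollow → Upland → Corby → Willow: 10+15+10+3 = 38
The minimum is 38.
One optimal route: Willow → Hollow → Upland → Corby → Willow (or its reverse).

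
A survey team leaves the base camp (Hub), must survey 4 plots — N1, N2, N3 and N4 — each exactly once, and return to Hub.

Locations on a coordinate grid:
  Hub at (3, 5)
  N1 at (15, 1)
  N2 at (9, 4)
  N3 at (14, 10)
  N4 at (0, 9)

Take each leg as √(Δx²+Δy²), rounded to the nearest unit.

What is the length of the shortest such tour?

There are 12 distinct closed tours to check (reversals are equivalent).
Hub → N1 → N2 → N3 → N4 → Hub: 13+7+8+14+5 = 47
Hub → N1 → N2 → N4 → N3 → Hub: 13+7+10+14+12 = 56
Hub → N1 → N3 → N2 → N4 → Hub: 13+9+8+10+5 = 45
Hub → N1 → N3 → N4 → N2 → Hub: 13+9+14+10+6 = 52
Hub → N1 → N4 → N2 → N3 → Hub: 13+17+10+8+12 = 60
Hub → N1 → N4 → N3 → N2 → Hub: 13+17+14+8+6 = 58
Hub → N2 → N1 → N3 → N4 → Hub: 6+7+9+14+5 = 41
Hub → N2 → N1 → N4 → N3 → Hub: 6+7+17+14+12 = 56
Hub → N2 → N3 → N1 → N4 → Hub: 6+8+9+17+5 = 45
Hub → N2 → N4 → N1 → N3 → Hub: 6+10+17+9+12 = 54
Hub → N3 → N1 → N2 → N4 → Hub: 12+9+7+10+5 = 43
Hub → N3 → N2 → N1 → N4 → Hub: 12+8+7+17+5 = 49
The minimum is 41.
One optimal route: Hub → N2 → N1 → N3 → N4 → Hub (or its reverse).

41 — the shortest possible round trip.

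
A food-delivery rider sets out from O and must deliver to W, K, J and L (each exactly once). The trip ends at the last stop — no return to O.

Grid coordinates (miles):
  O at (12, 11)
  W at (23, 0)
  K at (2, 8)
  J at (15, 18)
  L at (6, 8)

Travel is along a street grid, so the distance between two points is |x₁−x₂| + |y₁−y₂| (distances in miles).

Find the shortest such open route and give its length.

62 miles — the minimum one-way total.

There are 4! = 24 possible orderings.
O→W→K→J→L: 22+29+23+19 = 93
O→W→K→L→J: 22+29+4+19 = 74
O→W→J→K→L: 22+26+23+4 = 75
O→W→J→L→K: 22+26+19+4 = 71
O→W→L→K→J: 22+25+4+23 = 74
O→W→L→J→K: 22+25+19+23 = 89
O→K→W→J→L: 13+29+26+19 = 87
O→K→W→L→J: 13+29+25+19 = 86
O→K→J→W→L: 13+23+26+25 = 87
O→K→J→L→W: 13+23+19+25 = 80
O→K→L→W→J: 13+4+25+26 = 68
O→K→L→J→W: 13+4+19+26 = 62
O→J→W→K→L: 10+26+29+4 = 69
O→J→W→L→K: 10+26+25+4 = 65
… (10 more)
The minimum is 62.
One shortest path: O → K → L → J → W.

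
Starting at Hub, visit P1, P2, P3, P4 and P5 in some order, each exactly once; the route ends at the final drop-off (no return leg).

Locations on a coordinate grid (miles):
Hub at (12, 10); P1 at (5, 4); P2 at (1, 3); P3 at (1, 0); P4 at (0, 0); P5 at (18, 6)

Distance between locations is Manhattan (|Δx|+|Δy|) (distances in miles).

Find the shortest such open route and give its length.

Minimum one-way distance = 34 miles.

There are 5! = 120 possible orderings.
Hub→P1→P2→P3→P4→P5: 13+5+3+1+24 = 46
Hub→P1→P2→P3→P5→P4: 13+5+3+23+24 = 68
Hub→P1→P2→P4→P3→P5: 13+5+4+1+23 = 46
Hub→P1→P2→P4→P5→P3: 13+5+4+24+23 = 69
Hub→P1→P2→P5→P3→P4: 13+5+20+23+1 = 62
Hub→P1→P2→P5→P4→P3: 13+5+20+24+1 = 63
Hub→P1→P3→P2→P4→P5: 13+8+3+4+24 = 52
Hub→P1→P3→P2→P5→P4: 13+8+3+20+24 = 68
Hub→P1→P3→P4→P2→P5: 13+8+1+4+20 = 46
Hub→P1→P3→P4→P5→P2: 13+8+1+24+20 = 66
Hub→P1→P3→P5→P2→P4: 13+8+23+20+4 = 68
Hub→P1→P3→P5→P4→P2: 13+8+23+24+4 = 72
Hub→P1→P4→P2→P3→P5: 13+9+4+3+23 = 52
Hub→P1→P4→P2→P5→P3: 13+9+4+20+23 = 69
… (106 more)
Hub→P5→P1→P2→P3→P4: 10+15+5+3+1 = 34  ← best
The minimum is 34.
One shortest path: Hub → P5 → P1 → P2 → P3 → P4.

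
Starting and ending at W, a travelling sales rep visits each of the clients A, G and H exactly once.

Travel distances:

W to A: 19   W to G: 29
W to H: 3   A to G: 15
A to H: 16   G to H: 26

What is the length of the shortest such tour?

Shortest round trip = 63.

With 3 stops there are 3!/2 = 3 distinct round trips (a route and its reverse cost the same).
W-A-G-H-W: 19+15+26+3 = 63
W-A-H-G-W: 19+16+26+29 = 90
W-G-A-H-W: 29+15+16+3 = 63
The minimum is 63.
One optimal route: W → A → G → H → W (or its reverse).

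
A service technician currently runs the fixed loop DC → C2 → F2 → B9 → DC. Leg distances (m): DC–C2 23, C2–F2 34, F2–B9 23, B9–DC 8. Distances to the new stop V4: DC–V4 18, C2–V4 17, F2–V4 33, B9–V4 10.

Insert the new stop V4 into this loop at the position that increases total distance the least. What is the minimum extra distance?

Minimum extra distance: 12 m, inserting V4 between DC and C2.

Insertion cost between consecutive stops i–j is d(i,V4) + d(V4,j) − d(i,j):
  between DC and C2: 18 + 17 − 23 = 12
  between C2 and F2: 17 + 33 − 34 = 16
  between F2 and B9: 33 + 10 − 23 = 20
  between B9 and DC: 10 + 18 − 8 = 20
Cheapest insertion is between DC and C2, adding 12.
New total = 88 + 12 = 100.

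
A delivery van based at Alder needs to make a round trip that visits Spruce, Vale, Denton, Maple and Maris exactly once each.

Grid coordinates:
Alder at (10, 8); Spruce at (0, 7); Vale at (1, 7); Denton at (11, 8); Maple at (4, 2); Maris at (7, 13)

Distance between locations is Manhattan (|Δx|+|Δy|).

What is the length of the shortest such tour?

With 5 stops there are 5!/2 = 60 distinct round trips (a route and its reverse cost the same).
Alder → Spruce → Vale → Denton → Maple → Maris → Alder: 11+1+11+13+14+8 = 58
Alder → Spruce → Vale → Denton → Maris → Maple → Alder: 11+1+11+9+14+12 = 58
Alder → Spruce → Vale → Maple → Denton → Maris → Alder: 11+1+8+13+9+8 = 50
Alder → Spruce → Vale → Maple → Maris → Denton → Alder: 11+1+8+14+9+1 = 44
Alder → Spruce → Vale → Maris → Denton → Maple → Alder: 11+1+12+9+13+12 = 58
Alder → Spruce → Vale → Maris → Maple → Denton → Alder: 11+1+12+14+13+1 = 52
Alder → Spruce → Denton → Vale → Maple → Maris → Alder: 11+12+11+8+14+8 = 64
Alder → Spruce → Denton → Vale → Maris → Maple → Alder: 11+12+11+12+14+12 = 72
Alder → Spruce → Denton → Maple → Vale → Maris → Alder: 11+12+13+8+12+8 = 64
Alder → Spruce → Denton → Maple → Maris → Vale → Alder: 11+12+13+14+12+10 = 72
Alder → Spruce → Denton → Maris → Vale → Maple → Alder: 11+12+9+12+8+12 = 64
Alder → Spruce → Denton → Maris → Maple → Vale → Alder: 11+12+9+14+8+10 = 64
Alder → Spruce → Maple → Vale → Denton → Maris → Alder: 11+9+8+11+9+8 = 56
Alder → Spruce → Maple → Vale → Maris → Denton → Alder: 11+9+8+12+9+1 = 50
… (46 more)
The minimum is 44.
One optimal route: Alder → Spruce → Vale → Maple → Maris → Denton → Alder (or its reverse).

44 — the shortest possible round trip.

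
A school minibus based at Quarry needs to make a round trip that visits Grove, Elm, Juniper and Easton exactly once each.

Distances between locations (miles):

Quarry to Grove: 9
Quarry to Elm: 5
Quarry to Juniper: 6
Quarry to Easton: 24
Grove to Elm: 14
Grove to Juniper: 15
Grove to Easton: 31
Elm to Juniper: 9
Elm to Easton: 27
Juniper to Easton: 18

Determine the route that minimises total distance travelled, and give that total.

There are 12 distinct closed tours to check (reversals are equivalent).
Quarry-Grove-Elm-Juniper-Easton-Quarry: 9+14+9+18+24 = 74
Quarry-Grove-Elm-Easton-Juniper-Quarry: 9+14+27+18+6 = 74
Quarry-Grove-Juniper-Elm-Easton-Quarry: 9+15+9+27+24 = 84
Quarry-Grove-Juniper-Easton-Elm-Quarry: 9+15+18+27+5 = 74
Quarry-Grove-Easton-Elm-Juniper-Quarry: 9+31+27+9+6 = 82
Quarry-Grove-Easton-Juniper-Elm-Quarry: 9+31+18+9+5 = 72
Quarry-Elm-Grove-Juniper-Easton-Quarry: 5+14+15+18+24 = 76
Quarry-Elm-Grove-Easton-Juniper-Quarry: 5+14+31+18+6 = 74
Quarry-Elm-Juniper-Grove-Easton-Quarry: 5+9+15+31+24 = 84
Quarry-Elm-Easton-Grove-Juniper-Quarry: 5+27+31+15+6 = 84
Quarry-Juniper-Grove-Elm-Easton-Quarry: 6+15+14+27+24 = 86
Quarry-Juniper-Elm-Grove-Easton-Quarry: 6+9+14+31+24 = 84
The minimum is 72.
One optimal route: Quarry → Grove → Easton → Juniper → Elm → Quarry (or its reverse).

Shortest round trip = 72 miles.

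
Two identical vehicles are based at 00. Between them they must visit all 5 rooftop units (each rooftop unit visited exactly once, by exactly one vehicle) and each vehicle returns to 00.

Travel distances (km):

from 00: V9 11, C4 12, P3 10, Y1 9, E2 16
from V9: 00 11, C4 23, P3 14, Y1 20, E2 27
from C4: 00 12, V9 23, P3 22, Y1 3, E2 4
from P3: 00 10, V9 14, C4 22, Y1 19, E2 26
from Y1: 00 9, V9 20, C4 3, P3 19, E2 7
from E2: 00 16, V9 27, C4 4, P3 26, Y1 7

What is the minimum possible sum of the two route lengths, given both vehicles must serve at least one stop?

67 km — the smallest possible combined total.

There are 2^4 − 1 = 15 ways to divide the 5 stops into two non-empty groups. For each, the best each vehicle can do is its own shortest tour through its group:
  {V9} + {C4, P3, Y1, E2}: 22 + 52 = 74
  {C4} + {V9, P3, Y1, E2}: 24 + 67 = 91
  {V9, C4} + {P3, Y1, E2}: 46 + 52 = 98
  {P3} + {V9, C4, Y1, E2}: 20 + 54 = 74
  {V9, P3} + {C4, Y1, E2}: 35 + 32 = 67
  {C4, P3} + {V9, Y1, E2}: 44 + 54 = 98
  … (15 splits in total)
Best: vehicle 1 00 → V9 → P3 → 00 = 35; vehicle 2 00 → C4 → E2 → Y1 → 00 = 32; combined 67.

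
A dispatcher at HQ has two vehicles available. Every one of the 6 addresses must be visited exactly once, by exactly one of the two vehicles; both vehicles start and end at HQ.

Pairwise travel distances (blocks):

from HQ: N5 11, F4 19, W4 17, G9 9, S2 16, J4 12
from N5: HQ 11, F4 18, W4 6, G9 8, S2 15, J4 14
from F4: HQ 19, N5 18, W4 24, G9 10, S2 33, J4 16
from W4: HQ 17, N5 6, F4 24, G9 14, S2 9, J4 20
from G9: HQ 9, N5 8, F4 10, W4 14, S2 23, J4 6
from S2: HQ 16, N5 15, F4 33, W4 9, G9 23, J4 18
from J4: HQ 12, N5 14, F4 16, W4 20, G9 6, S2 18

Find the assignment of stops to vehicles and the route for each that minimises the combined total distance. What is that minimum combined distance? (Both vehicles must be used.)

There are 2^5 − 1 = 31 ways to divide the 6 stops into two non-empty groups. For each, the best each vehicle can do is its own shortest tour through its group:
  {N5} + {F4, W4, G9, S2, J4}: 22 + 77 = 99
  {F4} + {N5, W4, G9, S2, J4}: 38 + 57 = 95
  {N5, F4} + {W4, G9, S2, J4}: 48 + 57 = 105
  {W4} + {N5, F4, G9, S2, J4}: 34 + 77 = 111
  {N5, W4} + {F4, G9, S2, J4}: 34 + 69 = 103
  {F4, W4} + {N5, G9, S2, J4}: 60 + 57 = 117
  … (31 splits in total)
  {N5, W4, S2} + {F4, G9, J4}: 42 + 47 = 89  ← best
Best: vehicle 1 HQ → N5 → W4 → S2 → HQ = 42; vehicle 2 HQ → F4 → G9 → J4 → HQ = 47; combined 89.

89 blocks — the smallest possible combined total.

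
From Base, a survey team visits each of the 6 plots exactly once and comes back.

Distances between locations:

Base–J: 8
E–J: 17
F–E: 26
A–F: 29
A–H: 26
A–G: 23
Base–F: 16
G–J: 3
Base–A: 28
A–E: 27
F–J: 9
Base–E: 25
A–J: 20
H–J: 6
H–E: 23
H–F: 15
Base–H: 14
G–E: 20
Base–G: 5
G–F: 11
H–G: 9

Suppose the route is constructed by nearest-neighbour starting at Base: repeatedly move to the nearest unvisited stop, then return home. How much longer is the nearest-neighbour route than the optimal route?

The nearest-neighbour route is 1 longer than optimal.

Base: G=5, J=8, H=14, F=16, E=25, A=28 ⇒ G
G: J=3, H=9, F=11, E=20, A=23 ⇒ J
J: H=6, F=9, E=17, A=20 ⇒ H
H: F=15, E=23, A=26 ⇒ F
F: E=26, A=29 ⇒ E
E: A=27 ⇒ A
NN route Base → G → J → H → F → E → A → Base costs 110.
Optimal: Base → A → E → H → J → F → G → Base costs 109 (by enumerating all 360 distinct tours).
Excess = 110 − 109 = 1.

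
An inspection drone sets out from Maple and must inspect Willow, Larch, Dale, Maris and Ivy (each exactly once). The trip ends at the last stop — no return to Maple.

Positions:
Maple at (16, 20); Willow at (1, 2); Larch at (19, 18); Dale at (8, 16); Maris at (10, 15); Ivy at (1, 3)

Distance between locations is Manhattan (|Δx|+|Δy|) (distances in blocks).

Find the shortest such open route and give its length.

There are 5! = 120 possible orderings.
Maple→Willow→Larch→Dale→Maris→Ivy: 33+34+13+3+21 = 104
Maple→Willow→Larch→Dale→Ivy→Maris: 33+34+13+20+21 = 121
Maple→Willow→Larch→Maris→Dale→Ivy: 33+34+12+3+20 = 102
Maple→Willow→Larch→Maris→Ivy→Dale: 33+34+12+21+20 = 120
Maple→Willow→Larch→Ivy→Dale→Maris: 33+34+33+20+3 = 123
Maple→Willow→Larch→Ivy→Maris→Dale: 33+34+33+21+3 = 124
Maple→Willow→Dale→Larch→Maris→Ivy: 33+21+13+12+21 = 100
Maple→Willow→Dale→Larch→Ivy→Maris: 33+21+13+33+21 = 121
Maple→Willow→Dale→Maris→Larch→Ivy: 33+21+3+12+33 = 102
Maple→Willow→Dale→Maris→Ivy→Larch: 33+21+3+21+33 = 111
Maple→Willow→Dale→Ivy→Larch→Maris: 33+21+20+33+12 = 119
Maple→Willow→Dale→Ivy→Maris→Larch: 33+21+20+21+12 = 107
Maple→Willow→Maris→Larch→Dale→Ivy: 33+22+12+13+20 = 100
Maple→Willow→Maris→Larch→Ivy→Dale: 33+22+12+33+20 = 120
… (106 more)
Maple→Larch→Maris→Dale→Ivy→Willow: 5+12+3+20+1 = 41  ← best
The minimum is 41.
One shortest path: Maple → Larch → Maris → Dale → Ivy → Willow.

Shortest open route: 41 blocks.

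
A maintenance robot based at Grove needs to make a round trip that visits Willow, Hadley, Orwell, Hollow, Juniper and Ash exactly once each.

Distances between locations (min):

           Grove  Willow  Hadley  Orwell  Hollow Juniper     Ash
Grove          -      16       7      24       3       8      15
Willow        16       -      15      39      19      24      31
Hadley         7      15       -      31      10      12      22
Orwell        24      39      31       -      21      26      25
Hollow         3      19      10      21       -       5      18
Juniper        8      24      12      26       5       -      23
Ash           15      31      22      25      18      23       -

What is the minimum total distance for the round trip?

Minimum total distance: 109 min.

Grove - Willow - Hadley - Orwell - Hollow - Juniper - Ash - Grove: 16+15+31+21+5+23+15 = 126
Grove - Willow - Hadley - Orwell - Hollow - Ash - Juniper - Grove: 16+15+31+21+18+23+8 = 132
Grove - Willow - Hadley - Orwell - Juniper - Hollow - Ash - Grove: 16+15+31+26+5+18+15 = 126
Grove - Willow - Hadley - Orwell - Juniper - Ash - Hollow - Grove: 16+15+31+26+23+18+3 = 132
Grove - Willow - Hadley - Orwell - Ash - Hollow - Juniper - Grove: 16+15+31+25+18+5+8 = 118
Grove - Willow - Hadley - Orwell - Ash - Juniper - Hollow - Grove: 16+15+31+25+23+5+3 = 118
Grove - Willow - Hadley - Hollow - Orwell - Juniper - Ash - Grove: 16+15+10+21+26+23+15 = 126
Grove - Willow - Hadley - Hollow - Orwell - Ash - Juniper - Grove: 16+15+10+21+25+23+8 = 118
… (352 more)
Grove - Willow - Hadley - Juniper - Hollow - Orwell - Ash - Grove: 16+15+12+5+21+25+15 = 109  ← best
The minimum is 109.
One optimal route: Grove → Willow → Hadley → Juniper → Hollow → Orwell → Ash → Grove (or its reverse).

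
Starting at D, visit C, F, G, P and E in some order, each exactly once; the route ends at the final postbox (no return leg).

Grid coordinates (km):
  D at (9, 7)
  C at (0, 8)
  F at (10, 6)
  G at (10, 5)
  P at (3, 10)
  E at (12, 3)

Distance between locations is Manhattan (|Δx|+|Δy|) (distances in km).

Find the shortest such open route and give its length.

Shortest open route: 28 km.

There are 5! = 120 possible orderings.
D → C → F → G → P → E: 10+12+1+12+16 = 51
D → C → F → G → E → P: 10+12+1+4+16 = 43
D → C → F → P → G → E: 10+12+11+12+4 = 49
D → C → F → P → E → G: 10+12+11+16+4 = 53
D → C → F → E → G → P: 10+12+5+4+12 = 43
D → C → F → E → P → G: 10+12+5+16+12 = 55
D → C → G → F → P → E: 10+13+1+11+16 = 51
D → C → G → F → E → P: 10+13+1+5+16 = 45
D → C → G → P → F → E: 10+13+12+11+5 = 51
D → C → G → P → E → F: 10+13+12+16+5 = 56
D → C → G → E → F → P: 10+13+4+5+11 = 43
D → C → G → E → P → F: 10+13+4+16+11 = 54
D → C → P → F → G → E: 10+5+11+1+4 = 31
D → C → P → F → E → G: 10+5+11+5+4 = 35
… (106 more)
D → F → G → E → P → C: 2+1+4+16+5 = 28  ← best
The minimum is 28.
One shortest path: D → F → G → E → P → C.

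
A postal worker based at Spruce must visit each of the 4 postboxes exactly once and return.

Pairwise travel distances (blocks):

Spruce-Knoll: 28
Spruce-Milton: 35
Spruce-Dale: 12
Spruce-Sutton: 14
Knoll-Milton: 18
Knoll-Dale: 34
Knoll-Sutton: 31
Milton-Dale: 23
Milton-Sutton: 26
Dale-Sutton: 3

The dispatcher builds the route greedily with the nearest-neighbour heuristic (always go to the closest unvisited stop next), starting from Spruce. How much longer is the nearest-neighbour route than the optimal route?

1 blocks longer than the optimal tour.

From Spruce: Dale=12, Sutton=14, Knoll=28, Milton=35 → choose Dale (12).
From Dale: Sutton=3, Milton=23, Knoll=34 → choose Sutton (3).
From Sutton: Milton=26, Knoll=31 → choose Milton (26).
From Milton: Knoll=18 → choose Knoll (18).
NN route Spruce → Dale → Sutton → Milton → Knoll → Spruce costs 87.
Optimal: Spruce → Knoll → Milton → Dale → Sutton → Spruce costs 86 (by enumerating all 12 distinct tours).
Excess = 87 − 86 = 1.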